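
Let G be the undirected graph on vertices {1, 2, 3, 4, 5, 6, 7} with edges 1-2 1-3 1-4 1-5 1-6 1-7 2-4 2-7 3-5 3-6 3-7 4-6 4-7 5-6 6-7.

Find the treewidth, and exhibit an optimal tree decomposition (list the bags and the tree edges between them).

Treewidth 3.
One such decomposition:
Bags: B1 = {1, 3, 6, 7}  B2 = {1, 3, 5, 6}  B3 = {1, 4, 6, 7}  B4 = {1, 2, 4, 7}
Tree: B1–B2, B1–B3, B3–B4

Every bag has size at most 4, so the width is 4 − 1 = 3 and tw(G) ≤ 3. Conversely, {1, 2, 4, 7} is a clique of size 4, and the vertices of any clique must share a bag in every tree decomposition; so some bag has ≥ 4 vertices and tw(G) ≥ 3. Hence tw(G) = 3 exactly.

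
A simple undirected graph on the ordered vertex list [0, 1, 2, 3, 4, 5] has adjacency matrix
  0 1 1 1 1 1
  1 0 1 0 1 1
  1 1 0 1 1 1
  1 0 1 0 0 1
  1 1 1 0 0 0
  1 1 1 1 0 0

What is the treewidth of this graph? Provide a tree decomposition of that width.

Treewidth 3.
One such decomposition:
Bags: B1 = {0, 1, 2, 5}  B2 = {0, 2, 3, 5}  B3 = {0, 1, 2, 4}
Tree: B1–B2, B1–B3

Each bag holds 4 vertices, so the decomposition has width 3, which upper-bounds the treewidth. For the lower bound, the 4 vertices {0, 1, 2, 4} are pairwise adjacent, and any tree decomposition puts a clique entirely inside one bag — forcing width ≥ 3. The upper and lower bounds meet at 3, so that is the treewidth.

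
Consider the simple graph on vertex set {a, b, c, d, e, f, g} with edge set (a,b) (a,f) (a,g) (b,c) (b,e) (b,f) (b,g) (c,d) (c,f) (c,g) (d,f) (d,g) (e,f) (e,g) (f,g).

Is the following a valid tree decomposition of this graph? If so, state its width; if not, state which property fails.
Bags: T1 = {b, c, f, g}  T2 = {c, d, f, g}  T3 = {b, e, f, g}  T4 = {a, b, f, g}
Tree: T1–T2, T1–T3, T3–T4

Yes; width 3.

Vertex coverage: the bags together contain {a, b, c, d, e, f, g}, the full vertex set. Edge coverage: each edge of G has both endpoints in at least one bag. Running intersection: for every vertex, the bags containing it form a connected subtree. All three properties hold, so this is a valid tree decomposition of width max|bag| − 1 = 3, and hence tw(G) ≤ 3.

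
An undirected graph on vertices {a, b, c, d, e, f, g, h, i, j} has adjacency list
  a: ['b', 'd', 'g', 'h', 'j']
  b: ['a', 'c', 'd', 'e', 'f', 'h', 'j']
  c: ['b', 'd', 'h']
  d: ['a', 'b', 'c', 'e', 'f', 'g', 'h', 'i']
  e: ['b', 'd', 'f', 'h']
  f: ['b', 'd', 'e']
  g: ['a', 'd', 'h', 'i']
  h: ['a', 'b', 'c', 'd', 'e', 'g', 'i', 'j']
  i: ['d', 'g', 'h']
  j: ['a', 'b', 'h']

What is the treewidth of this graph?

3

A width-3 tree decomposition is:
Bags: B1 = {b, c, d, h}  B2 = {a, b, d, h}  B3 = {b, d, e, h}  B4 = {a, b, h, j}  B5 = {a, d, g, h}  B6 = {b, d, e, f}  B7 = {d, g, h, i}
Tree: B1–B2, B1–B3, B2–B4, B2–B5, B3–B6, B5–B7
The largest bag has 4 vertices, giving width 3; this decomposition certifies tw(G) ≤ 3. On the other hand G contains the 4-clique {a, d, g, h}. A clique must lie in a single bag of any decomposition, so no decomposition can have width below 3. The upper and lower bounds meet at 3, so that is the treewidth.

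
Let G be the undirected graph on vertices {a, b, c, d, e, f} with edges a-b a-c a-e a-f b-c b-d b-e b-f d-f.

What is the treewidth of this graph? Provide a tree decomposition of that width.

Each bag holds 3 vertices, so the decomposition has width 2, which upper-bounds the treewidth. Conversely, {b, d, f} is a clique of size 3, and the vertices of any clique must share a bag in every tree decomposition; so some bag has ≥ 3 vertices and tw(G) ≥ 2. Hence tw(G) = 2 exactly.

Treewidth 2.
One such decomposition:
Bags: B1 = {a, b, f}  B2 = {a, b, e}  B3 = {b, d, f}  B4 = {a, b, c}
Tree: B1–B2, B1–B3, B1–B4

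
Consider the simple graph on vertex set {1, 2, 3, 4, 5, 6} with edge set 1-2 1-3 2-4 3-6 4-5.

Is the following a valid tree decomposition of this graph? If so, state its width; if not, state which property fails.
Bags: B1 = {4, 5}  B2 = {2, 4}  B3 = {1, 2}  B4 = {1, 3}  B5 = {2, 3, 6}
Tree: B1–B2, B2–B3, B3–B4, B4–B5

A tree decomposition must satisfy three properties: every vertex lies in some bag; for every edge, both endpoints lie together in some bag; and for every vertex, the bags containing it form a connected subtree. Here bags containing vertex 2 are not connected in the tree, so the decomposition is invalid.

No — bags containing vertex 2 are not connected in the tree.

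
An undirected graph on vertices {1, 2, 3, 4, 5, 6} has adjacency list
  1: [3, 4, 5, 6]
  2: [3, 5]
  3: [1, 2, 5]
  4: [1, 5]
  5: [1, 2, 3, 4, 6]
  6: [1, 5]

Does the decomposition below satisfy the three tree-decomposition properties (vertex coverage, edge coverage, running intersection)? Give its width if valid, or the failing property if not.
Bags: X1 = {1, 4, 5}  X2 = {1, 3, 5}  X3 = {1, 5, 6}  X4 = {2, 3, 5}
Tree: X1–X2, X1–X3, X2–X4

Yes; width 2.

Checking the three conditions: (i) the bags cover all of {1, 2, 3, 4, 5, 6}; (ii) for each edge, some bag contains both endpoints; (iii) the bags containing any fixed vertex form a subtree. All hold, so the decomposition is valid with width 3 − 1 = 2.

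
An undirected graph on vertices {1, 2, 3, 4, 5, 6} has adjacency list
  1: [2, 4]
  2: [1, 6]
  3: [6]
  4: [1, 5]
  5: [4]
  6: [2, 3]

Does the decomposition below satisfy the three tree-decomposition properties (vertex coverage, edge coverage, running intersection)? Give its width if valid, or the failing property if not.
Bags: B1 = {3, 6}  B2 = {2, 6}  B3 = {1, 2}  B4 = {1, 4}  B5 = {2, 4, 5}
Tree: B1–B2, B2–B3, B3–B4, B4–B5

A tree decomposition must satisfy three properties: every vertex lies in some bag; for every edge, both endpoints lie together in some bag; and for every vertex, the bags containing it form a connected subtree. Here bags containing vertex 2 are not connected in the tree, so the decomposition is invalid.

No — bags containing vertex 2 are not connected in the tree.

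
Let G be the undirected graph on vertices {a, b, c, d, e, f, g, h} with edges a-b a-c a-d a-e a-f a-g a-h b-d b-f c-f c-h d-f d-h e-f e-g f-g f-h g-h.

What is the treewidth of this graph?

3

A width-3 tree decomposition is:
Bags: B1 = {a, d, f, h}  B2 = {a, b, d, f}  B3 = {a, c, f, h}  B4 = {a, f, g, h}  B5 = {a, e, f, g}
Tree: B1–B2, B1–B3, B3–B4, B4–B5
The largest bag has 4 vertices, giving width 3; this decomposition certifies tw(G) ≤ 3. Conversely, {a, e, f, g} is a clique of size 4, and the vertices of any clique must share a bag in every tree decomposition; so some bag has ≥ 4 vertices and tw(G) ≥ 3. Combining the bounds, tw(G) = 3.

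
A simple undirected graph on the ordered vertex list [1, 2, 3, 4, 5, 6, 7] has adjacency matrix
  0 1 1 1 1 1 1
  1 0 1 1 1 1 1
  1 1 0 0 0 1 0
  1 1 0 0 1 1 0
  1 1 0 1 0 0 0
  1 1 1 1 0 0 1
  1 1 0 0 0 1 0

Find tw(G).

A width-3 tree decomposition is:
Bags: B1 = {1, 2, 4, 6}  B2 = {1, 2, 4, 5}  B3 = {1, 2, 3, 6}  B4 = {1, 2, 6, 7}
Tree: B1–B2, B1–B3, B3–B4
Each bag holds 4 vertices, so the decomposition has width 3, which upper-bounds the treewidth. For the lower bound, the 4 vertices {1, 2, 4, 5} are pairwise adjacent, and any tree decomposition puts a clique entirely inside one bag — forcing width ≥ 3. Therefore the treewidth is 3.

3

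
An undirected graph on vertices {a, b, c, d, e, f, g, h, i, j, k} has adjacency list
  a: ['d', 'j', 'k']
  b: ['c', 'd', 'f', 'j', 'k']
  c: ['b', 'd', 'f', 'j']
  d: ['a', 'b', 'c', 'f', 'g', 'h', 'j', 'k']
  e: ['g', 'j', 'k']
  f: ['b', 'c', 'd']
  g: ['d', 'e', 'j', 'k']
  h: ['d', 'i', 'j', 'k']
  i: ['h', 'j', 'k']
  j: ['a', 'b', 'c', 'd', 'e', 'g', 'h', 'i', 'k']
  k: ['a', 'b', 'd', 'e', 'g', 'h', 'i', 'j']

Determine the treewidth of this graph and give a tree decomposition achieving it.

Treewidth 3.
One such decomposition:
Bags: B1 = {a, d, j, k}  B2 = {d, h, j, k}  B3 = {d, g, j, k}  B4 = {e, g, j, k}  B5 = {b, d, j, k}  B6 = {b, c, d, j}  B7 = {b, c, d, f}  B8 = {h, i, j, k}
Tree: B1–B2, B1–B3, B3–B4, B2–B5, B5–B6, B6–B7, B2–B8

Each bag holds 4 vertices, so the decomposition has width 3, which upper-bounds the treewidth. Conversely, {b, c, d, j} is a clique of size 4, and the vertices of any clique must share a bag in every tree decomposition; so some bag has ≥ 4 vertices and tw(G) ≥ 3. Therefore the treewidth is 3.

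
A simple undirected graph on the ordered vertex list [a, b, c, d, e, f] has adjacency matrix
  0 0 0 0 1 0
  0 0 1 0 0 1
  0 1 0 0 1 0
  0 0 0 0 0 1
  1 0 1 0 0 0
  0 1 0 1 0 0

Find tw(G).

1

A width-1 tree decomposition is:
Bags: B1 = {d, f}  B2 = {b, f}  B3 = {b, c}  B4 = {c, e}  B5 = {a, e}
Tree: B1–B2, B2–B3, B3–B4, B4–B5
Every bag has size at most 2, so the width is 2 − 1 = 1 and tw(G) ≤ 1. Since G has at least one edge (e.g. d–f), it is not an edgeless graph, so tw(G) ≥ 1. Therefore the treewidth is 1.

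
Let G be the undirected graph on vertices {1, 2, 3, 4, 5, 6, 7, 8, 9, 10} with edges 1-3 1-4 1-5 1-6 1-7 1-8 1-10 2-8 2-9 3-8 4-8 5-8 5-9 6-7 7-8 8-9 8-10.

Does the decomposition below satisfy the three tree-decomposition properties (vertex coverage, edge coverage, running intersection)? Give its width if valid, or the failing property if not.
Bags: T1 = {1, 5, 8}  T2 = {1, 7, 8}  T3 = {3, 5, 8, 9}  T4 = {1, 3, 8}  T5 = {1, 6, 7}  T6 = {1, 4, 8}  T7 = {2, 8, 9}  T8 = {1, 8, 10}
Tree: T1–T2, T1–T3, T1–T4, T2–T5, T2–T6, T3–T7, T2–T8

A tree decomposition must satisfy three properties: every vertex lies in some bag; for every edge, both endpoints lie together in some bag; and for every vertex, the bags containing it form a connected subtree. Here bags containing vertex 3 are not connected in the tree, so the decomposition is invalid.

No — bags containing vertex 3 are not connected in the tree.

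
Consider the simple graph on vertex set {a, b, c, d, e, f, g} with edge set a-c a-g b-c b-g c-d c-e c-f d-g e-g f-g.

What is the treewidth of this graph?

A width-2 tree decomposition is:
Bags: B1 = {b, c, g}  B2 = {c, e, g}  B3 = {a, c, g}  B4 = {c, d, g}  B5 = {c, f, g}
Tree: B1–B2, B2–B3, B3–B4, B4–B5
The largest bag has 3 vertices, giving width 2; this decomposition certifies tw(G) ≤ 2. For the lower bound, G contains the cycle c–b–g–e–c, so G is not a forest; only forests have treewidth ≤ 1, hence tw(G) ≥ 2. The upper and lower bounds meet at 2, so that is the treewidth.

2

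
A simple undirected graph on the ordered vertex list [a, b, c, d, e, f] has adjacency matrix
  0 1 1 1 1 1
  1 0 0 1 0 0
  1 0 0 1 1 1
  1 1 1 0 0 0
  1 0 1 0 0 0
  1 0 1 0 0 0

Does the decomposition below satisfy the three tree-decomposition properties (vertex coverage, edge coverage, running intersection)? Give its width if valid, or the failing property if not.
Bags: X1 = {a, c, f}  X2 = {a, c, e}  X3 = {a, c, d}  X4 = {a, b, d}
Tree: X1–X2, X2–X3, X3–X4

Yes; width 2.

Vertex coverage: the bags together contain {a, b, c, d, e, f}, the full vertex set. Edge coverage: each edge of G has both endpoints in at least one bag. Running intersection: for every vertex, the bags containing it form a connected subtree. All three properties hold, so this is a valid tree decomposition of width max|bag| − 1 = 2, and hence tw(G) ≤ 2.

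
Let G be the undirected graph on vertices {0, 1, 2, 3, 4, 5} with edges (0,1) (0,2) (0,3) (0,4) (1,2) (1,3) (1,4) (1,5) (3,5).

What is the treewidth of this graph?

2

A width-2 tree decomposition is:
Bags: B1 = {1, 3, 5}  B2 = {0, 1, 3}  B3 = {0, 1, 2}  B4 = {0, 1, 4}
Tree: B1–B2, B2–B3, B2–B4
Each bag holds 3 vertices, so the decomposition has width 2, which upper-bounds the treewidth. For the lower bound, the 3 vertices {0, 1, 2} are pairwise adjacent, and any tree decomposition puts a clique entirely inside one bag — forcing width ≥ 2. Therefore the treewidth is 2.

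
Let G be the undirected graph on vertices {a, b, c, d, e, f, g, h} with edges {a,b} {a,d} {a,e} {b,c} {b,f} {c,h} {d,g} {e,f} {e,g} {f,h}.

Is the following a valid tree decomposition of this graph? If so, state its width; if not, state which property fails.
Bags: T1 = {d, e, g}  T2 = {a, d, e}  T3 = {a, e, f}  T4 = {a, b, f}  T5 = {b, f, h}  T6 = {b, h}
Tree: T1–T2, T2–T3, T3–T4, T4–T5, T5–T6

No — vertex c appears in no bag.

A tree decomposition must satisfy three properties: every vertex lies in some bag; for every edge, both endpoints lie together in some bag; and for every vertex, the bags containing it form a connected subtree. Here vertex c appears in no bag, so the decomposition is invalid.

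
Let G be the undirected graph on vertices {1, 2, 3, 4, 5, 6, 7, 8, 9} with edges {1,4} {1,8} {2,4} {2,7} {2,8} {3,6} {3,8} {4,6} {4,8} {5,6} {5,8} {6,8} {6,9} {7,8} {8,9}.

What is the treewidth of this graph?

2

A width-2 tree decomposition is:
Bags: B1 = {4, 6, 8}  B2 = {6, 8, 9}  B3 = {5, 6, 8}  B4 = {2, 4, 8}  B5 = {3, 6, 8}  B6 = {2, 7, 8}  B7 = {1, 4, 8}
Tree: B1–B2, B1–B3, B1–B4, B2–B5, B4–B6, B4–B7
Each bag holds 3 vertices, so the decomposition has width 2, which upper-bounds the treewidth. On the other hand G contains the 3-clique {1, 4, 8}. A clique must lie in a single bag of any decomposition, so no decomposition can have width below 2. The upper and lower bounds meet at 2, so that is the treewidth.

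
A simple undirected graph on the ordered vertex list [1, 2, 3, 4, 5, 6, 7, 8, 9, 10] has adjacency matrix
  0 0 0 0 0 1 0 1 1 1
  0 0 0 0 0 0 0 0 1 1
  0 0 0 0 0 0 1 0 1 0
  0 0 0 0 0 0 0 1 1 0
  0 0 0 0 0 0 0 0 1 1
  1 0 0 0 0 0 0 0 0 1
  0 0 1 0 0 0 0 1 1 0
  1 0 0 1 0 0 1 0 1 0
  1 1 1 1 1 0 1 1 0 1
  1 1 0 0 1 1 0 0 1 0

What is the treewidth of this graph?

A width-2 tree decomposition is:
Bags: B1 = {1, 9, 10}  B2 = {2, 9, 10}  B3 = {1, 8, 9}  B4 = {7, 8, 9}  B5 = {5, 9, 10}  B6 = {3, 7, 9}  B7 = {1, 6, 10}  B8 = {4, 8, 9}
Tree: B1–B2, B1–B3, B3–B4, B1–B5, B4–B6, B1–B7, B4–B8
Each bag holds 3 vertices, so the decomposition has width 2, which upper-bounds the treewidth. For the lower bound, the 3 vertices {2, 9, 10} are pairwise adjacent, and any tree decomposition puts a clique entirely inside one bag — forcing width ≥ 2. Hence tw(G) = 2 exactly.

2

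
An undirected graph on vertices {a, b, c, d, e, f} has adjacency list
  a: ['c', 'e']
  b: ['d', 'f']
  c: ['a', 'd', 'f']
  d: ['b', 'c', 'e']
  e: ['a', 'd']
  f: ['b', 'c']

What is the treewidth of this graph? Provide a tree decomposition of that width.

Every bag has size at most 3, so the width is 3 − 1 = 2 and tw(G) ≤ 2. For the lower bound, G contains the cycle a–e–d–c–a, so G is not a forest; only forests have treewidth ≤ 1, hence tw(G) ≥ 2. The upper and lower bounds meet at 2, so that is the treewidth.

Treewidth 2.
One optimal decomposition is:
Bags: B1 = {a, c, e}  B2 = {c, d, e}  B3 = {c, d, f}  B4 = {b, d, f}
Tree: B1–B2, B2–B3, B3–B4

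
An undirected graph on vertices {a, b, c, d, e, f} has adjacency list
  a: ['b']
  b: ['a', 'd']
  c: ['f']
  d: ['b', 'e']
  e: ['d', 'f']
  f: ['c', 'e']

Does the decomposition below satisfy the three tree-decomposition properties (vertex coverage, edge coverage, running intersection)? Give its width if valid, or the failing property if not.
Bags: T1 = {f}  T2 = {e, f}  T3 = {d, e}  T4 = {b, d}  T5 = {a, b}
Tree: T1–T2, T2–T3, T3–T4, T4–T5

No — vertex c appears in no bag.

A tree decomposition must satisfy three properties: every vertex lies in some bag; for every edge, both endpoints lie together in some bag; and for every vertex, the bags containing it form a connected subtree. Here vertex c appears in no bag, so the decomposition is invalid.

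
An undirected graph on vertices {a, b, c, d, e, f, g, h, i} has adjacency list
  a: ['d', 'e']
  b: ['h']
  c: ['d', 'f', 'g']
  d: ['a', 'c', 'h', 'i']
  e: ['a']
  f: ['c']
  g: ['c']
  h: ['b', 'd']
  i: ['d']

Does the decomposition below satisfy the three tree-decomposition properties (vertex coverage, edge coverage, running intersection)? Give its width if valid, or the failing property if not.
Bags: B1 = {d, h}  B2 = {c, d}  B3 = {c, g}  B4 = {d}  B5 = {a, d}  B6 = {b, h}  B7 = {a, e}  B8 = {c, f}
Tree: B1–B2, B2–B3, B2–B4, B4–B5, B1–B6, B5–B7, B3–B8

No — vertex i appears in no bag.

A tree decomposition must satisfy three properties: every vertex lies in some bag; for every edge, both endpoints lie together in some bag; and for every vertex, the bags containing it form a connected subtree. Here vertex i appears in no bag, so the decomposition is invalid.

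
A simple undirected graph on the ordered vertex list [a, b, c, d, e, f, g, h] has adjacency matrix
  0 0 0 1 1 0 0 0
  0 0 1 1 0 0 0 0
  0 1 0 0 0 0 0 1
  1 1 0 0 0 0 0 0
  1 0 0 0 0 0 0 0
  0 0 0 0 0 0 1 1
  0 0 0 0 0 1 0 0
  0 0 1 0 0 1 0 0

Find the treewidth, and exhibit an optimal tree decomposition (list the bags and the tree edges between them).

Treewidth 1.
Bags: B1 = {a, e}  B2 = {a, d}  B3 = {b, d}  B4 = {b, c}  B5 = {c, h}  B6 = {f, h}  B7 = {f, g}
Tree: B1–B2, B2–B3, B3–B4, B4–B5, B5–B6, B6–B7

The largest bag has 2 vertices, giving width 1; this decomposition certifies tw(G) ≤ 1. G has an edge, so its treewidth is at least 1. Hence tw(G) = 1 exactly.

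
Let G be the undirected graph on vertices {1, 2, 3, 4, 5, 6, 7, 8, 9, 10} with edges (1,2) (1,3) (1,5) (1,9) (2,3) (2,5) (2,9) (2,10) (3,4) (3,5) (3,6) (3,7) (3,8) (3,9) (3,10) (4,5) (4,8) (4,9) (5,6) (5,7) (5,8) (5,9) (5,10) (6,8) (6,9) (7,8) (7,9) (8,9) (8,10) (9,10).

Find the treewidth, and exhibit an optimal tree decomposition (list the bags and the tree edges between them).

Treewidth 4.
One optimal decomposition is:
Bags: B1 = {3, 5, 8, 9, 10}  B2 = {3, 5, 7, 8, 9}  B3 = {3, 4, 5, 8, 9}  B4 = {3, 5, 6, 8, 9}  B5 = {2, 3, 5, 9, 10}  B6 = {1, 2, 3, 5, 9}
Tree: B1–B2, B1–B3, B3–B4, B1–B5, B5–B6

Each bag holds 5 vertices, so the decomposition has width 4, which upper-bounds the treewidth. Conversely, {3, 5, 8, 9, 10} is a clique of size 5, and the vertices of any clique must share a bag in every tree decomposition; so some bag has ≥ 5 vertices and tw(G) ≥ 4. Hence tw(G) = 4 exactly.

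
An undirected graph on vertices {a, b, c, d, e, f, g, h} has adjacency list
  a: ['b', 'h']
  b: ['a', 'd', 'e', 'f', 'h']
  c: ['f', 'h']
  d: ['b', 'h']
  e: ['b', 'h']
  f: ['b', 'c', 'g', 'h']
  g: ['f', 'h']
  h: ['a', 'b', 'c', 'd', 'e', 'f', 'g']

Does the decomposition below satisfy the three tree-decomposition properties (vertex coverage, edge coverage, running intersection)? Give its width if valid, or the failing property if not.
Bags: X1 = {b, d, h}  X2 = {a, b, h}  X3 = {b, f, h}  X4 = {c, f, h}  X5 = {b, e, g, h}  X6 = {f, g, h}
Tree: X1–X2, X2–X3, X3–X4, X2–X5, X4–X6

A tree decomposition must satisfy three properties: every vertex lies in some bag; for every edge, both endpoints lie together in some bag; and for every vertex, the bags containing it form a connected subtree. Here bags containing vertex g are not connected in the tree, so the decomposition is invalid.

No — bags containing vertex g are not connected in the tree.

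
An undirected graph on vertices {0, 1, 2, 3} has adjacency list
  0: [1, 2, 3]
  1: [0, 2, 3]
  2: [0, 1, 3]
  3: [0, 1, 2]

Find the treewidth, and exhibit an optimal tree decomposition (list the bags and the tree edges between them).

Treewidth 3.
One such decomposition:
Bags: B1 = {0, 1, 2, 3}
Tree: (single bag)

With just one bag of size 4, the width is 4 − 1 = 3, so tw(G) ≤ 3. For the lower bound, the 4 vertices {0, 1, 2, 3} are pairwise adjacent, and any tree decomposition puts a clique entirely inside one bag — forcing width ≥ 3. Hence tw(G) = 3 exactly.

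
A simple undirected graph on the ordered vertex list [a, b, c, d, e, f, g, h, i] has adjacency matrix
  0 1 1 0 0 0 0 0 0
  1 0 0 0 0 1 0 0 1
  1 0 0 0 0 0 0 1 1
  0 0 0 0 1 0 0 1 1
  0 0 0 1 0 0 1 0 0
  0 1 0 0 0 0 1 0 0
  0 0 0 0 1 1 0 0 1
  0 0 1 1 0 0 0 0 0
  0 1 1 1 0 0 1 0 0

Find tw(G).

3

A width-3 tree decomposition is:
Bags: B1 = {a, b, f, g}  B2 = {a, b, g, i}  B3 = {a, c, g, i}  B4 = {c, e, g, i}  B5 = {c, d, e, i}  B6 = {c, d, e, h}
Tree: B1–B2, B2–B3, B3–B4, B4–B5, B5–B6
Each bag holds 4 vertices, so the decomposition has width 3, which upper-bounds the treewidth. For the lower bound: the 4 vertex sets {a,b,f}, {g}, {i}, {c,d,e,h} are disjoint, each induces a connected subgraph, and every pair is joined by at least one edge of G. Contracting each set to a single vertex therefore yields K_{4} as a minor, and since treewidth is minor-monotone, tw(G) ≥ tw(K_{4}) = 3. The upper and lower bounds meet at 3, so that is the treewidth.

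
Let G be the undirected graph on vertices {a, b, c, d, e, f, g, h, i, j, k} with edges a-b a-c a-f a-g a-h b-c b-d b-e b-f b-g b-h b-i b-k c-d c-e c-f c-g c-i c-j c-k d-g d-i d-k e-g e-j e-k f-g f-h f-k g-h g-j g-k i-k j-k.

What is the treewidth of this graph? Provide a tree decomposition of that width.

The largest bag has 5 vertices, giving width 4; this decomposition certifies tw(G) ≤ 4. Conversely, {c, e, g, j, k} is a clique of size 5, and the vertices of any clique must share a bag in every tree decomposition; so some bag has ≥ 5 vertices and tw(G) ≥ 4. Therefore the treewidth is 4.

Treewidth 4.
Bags: B1 = {b, c, d, g, k}  B2 = {b, c, e, g, k}  B3 = {b, c, f, g, k}  B4 = {b, c, d, i, k}  B5 = {c, e, g, j, k}  B6 = {a, b, c, f, g}  B7 = {a, b, f, g, h}
Tree: B1–B2, B2–B3, B1–B4, B2–B5, B3–B6, B6–B7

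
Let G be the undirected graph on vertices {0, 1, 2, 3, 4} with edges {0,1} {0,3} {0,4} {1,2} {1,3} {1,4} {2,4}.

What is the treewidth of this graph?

A width-2 tree decomposition is:
Bags: B1 = {0, 1, 4}  B2 = {1, 2, 4}  B3 = {0, 1, 3}
Tree: B1–B2, B1–B3
The largest bag has 3 vertices, giving width 2; this decomposition certifies tw(G) ≤ 2. For the lower bound, the 3 vertices {0, 1, 3} are pairwise adjacent, and any tree decomposition puts a clique entirely inside one bag — forcing width ≥ 2. Therefore the treewidth is 2.

2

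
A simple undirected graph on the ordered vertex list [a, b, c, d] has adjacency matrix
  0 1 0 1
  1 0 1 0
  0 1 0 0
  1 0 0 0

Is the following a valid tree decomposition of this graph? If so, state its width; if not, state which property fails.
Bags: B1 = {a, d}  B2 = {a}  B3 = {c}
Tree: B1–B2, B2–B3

A tree decomposition must satisfy three properties: every vertex lies in some bag; for every edge, both endpoints lie together in some bag; and for every vertex, the bags containing it form a connected subtree. Here vertex b appears in no bag, so the decomposition is invalid.

No — vertex b appears in no bag.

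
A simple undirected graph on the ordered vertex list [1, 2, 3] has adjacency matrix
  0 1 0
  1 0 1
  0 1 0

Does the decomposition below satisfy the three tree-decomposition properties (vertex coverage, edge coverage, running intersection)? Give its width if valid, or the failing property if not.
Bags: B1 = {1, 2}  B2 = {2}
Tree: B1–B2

No — vertex 3 appears in no bag.

A tree decomposition must satisfy three properties: every vertex lies in some bag; for every edge, both endpoints lie together in some bag; and for every vertex, the bags containing it form a connected subtree. Here vertex 3 appears in no bag, so the decomposition is invalid.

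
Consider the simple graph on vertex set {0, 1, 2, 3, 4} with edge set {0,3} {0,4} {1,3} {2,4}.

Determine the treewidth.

1

A width-1 tree decomposition is:
Bags: B1 = {0, 3}  B2 = {0, 4}  B3 = {1, 3}  B4 = {2, 4}
Tree: B1–B2, B1–B3, B2–B4
The largest bag has 2 vertices, giving width 1; this decomposition certifies tw(G) ≤ 1. Any graph with an edge has treewidth ≥ 1, and G has the edge 0–3. Therefore the treewidth is 1.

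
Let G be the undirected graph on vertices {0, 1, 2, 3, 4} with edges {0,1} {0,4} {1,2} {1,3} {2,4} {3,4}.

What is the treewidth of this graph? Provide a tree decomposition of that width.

Treewidth 2.
Bags: B1 = {1, 2, 4}  B2 = {0, 1, 4}  B3 = {1, 3, 4}
Tree: B1–B2, B2–B3

Each bag holds 3 vertices, so the decomposition has width 2, which upper-bounds the treewidth. Since 2–1–0–4–2 is a cycle in G, G is not acyclic. Forests are exactly the graphs of treewidth ≤ 1, so tw(G) ≥ 2. Therefore the treewidth is 2.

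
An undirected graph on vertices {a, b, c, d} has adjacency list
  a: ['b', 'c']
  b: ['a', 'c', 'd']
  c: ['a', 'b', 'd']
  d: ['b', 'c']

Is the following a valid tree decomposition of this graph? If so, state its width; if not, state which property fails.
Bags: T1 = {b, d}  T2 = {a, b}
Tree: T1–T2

No — vertex c appears in no bag.

A tree decomposition must satisfy three properties: every vertex lies in some bag; for every edge, both endpoints lie together in some bag; and for every vertex, the bags containing it form a connected subtree. Here vertex c appears in no bag, so the decomposition is invalid.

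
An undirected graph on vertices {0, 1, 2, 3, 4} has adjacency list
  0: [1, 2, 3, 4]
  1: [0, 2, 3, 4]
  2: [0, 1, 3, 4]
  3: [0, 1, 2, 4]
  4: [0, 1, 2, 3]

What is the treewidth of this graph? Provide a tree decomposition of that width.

Treewidth 4.
One such decomposition:
Bags: B1 = {0, 1, 2, 3, 4}
Tree: (single bag)

A single bag containing all 5 vertices is trivially a valid decomposition of width 4. On the other hand G contains the 5-clique {0, 1, 2, 3, 4}. A clique must lie in a single bag of any decomposition, so no decomposition can have width below 4. Combining the bounds, tw(G) = 4.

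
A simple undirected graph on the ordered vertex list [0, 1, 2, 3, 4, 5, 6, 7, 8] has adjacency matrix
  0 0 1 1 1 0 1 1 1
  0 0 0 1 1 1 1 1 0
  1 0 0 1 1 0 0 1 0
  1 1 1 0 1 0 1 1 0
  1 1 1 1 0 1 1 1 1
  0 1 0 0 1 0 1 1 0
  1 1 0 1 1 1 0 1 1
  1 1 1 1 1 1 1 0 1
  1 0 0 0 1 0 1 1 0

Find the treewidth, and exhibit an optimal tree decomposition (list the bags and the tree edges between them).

Treewidth 4.
One optimal decomposition is:
Bags: B1 = {1, 3, 4, 6, 7}  B2 = {1, 4, 5, 6, 7}  B3 = {0, 3, 4, 6, 7}  B4 = {0, 2, 3, 4, 7}  B5 = {0, 4, 6, 7, 8}
Tree: B1–B2, B1–B3, B3–B4, B3–B5

The largest bag has 5 vertices, giving width 4; this decomposition certifies tw(G) ≤ 4. For the lower bound, the 5 vertices {0, 2, 3, 4, 7} are pairwise adjacent, and any tree decomposition puts a clique entirely inside one bag — forcing width ≥ 4. Therefore the treewidth is 4.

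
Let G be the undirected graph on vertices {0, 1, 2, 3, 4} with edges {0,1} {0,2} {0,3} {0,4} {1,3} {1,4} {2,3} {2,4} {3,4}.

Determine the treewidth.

3

A width-3 tree decomposition is:
Bags: B1 = {0, 1, 3, 4}  B2 = {0, 2, 3, 4}
Tree: B1–B2
The largest bag has 4 vertices, giving width 3; this decomposition certifies tw(G) ≤ 3. Conversely, {0, 1, 3, 4} is a clique of size 4, and the vertices of any clique must share a bag in every tree decomposition; so some bag has ≥ 4 vertices and tw(G) ≥ 3. Combining the bounds, tw(G) = 3.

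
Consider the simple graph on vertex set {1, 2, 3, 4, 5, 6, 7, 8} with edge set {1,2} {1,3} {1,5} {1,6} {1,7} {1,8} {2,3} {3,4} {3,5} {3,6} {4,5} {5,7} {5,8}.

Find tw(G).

2

A width-2 tree decomposition is:
Bags: B1 = {1, 3, 5}  B2 = {1, 5, 8}  B3 = {1, 2, 3}  B4 = {3, 4, 5}  B5 = {1, 5, 7}  B6 = {1, 3, 6}
Tree: B1–B2, B1–B3, B1–B4, B1–B5, B3–B6
Every bag has size at most 3, so the width is 3 − 1 = 2 and tw(G) ≤ 2. Conversely, {1, 5, 8} is a clique of size 3, and the vertices of any clique must share a bag in every tree decomposition; so some bag has ≥ 3 vertices and tw(G) ≥ 2. Therefore the treewidth is 2.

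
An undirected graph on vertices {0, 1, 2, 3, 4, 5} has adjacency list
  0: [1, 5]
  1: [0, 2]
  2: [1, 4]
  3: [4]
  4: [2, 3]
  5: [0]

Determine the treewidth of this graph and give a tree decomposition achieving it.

Treewidth 1.
Bags: B1 = {0, 5}  B2 = {0, 1}  B3 = {1, 2}  B4 = {2, 4}  B5 = {3, 4}
Tree: B1–B2, B2–B3, B3–B4, B4–B5

Each bag holds 2 vertices, so the decomposition has width 1, which upper-bounds the treewidth. Any graph with an edge has treewidth ≥ 1, and G has the edge 5–0. Combining the bounds, tw(G) = 1.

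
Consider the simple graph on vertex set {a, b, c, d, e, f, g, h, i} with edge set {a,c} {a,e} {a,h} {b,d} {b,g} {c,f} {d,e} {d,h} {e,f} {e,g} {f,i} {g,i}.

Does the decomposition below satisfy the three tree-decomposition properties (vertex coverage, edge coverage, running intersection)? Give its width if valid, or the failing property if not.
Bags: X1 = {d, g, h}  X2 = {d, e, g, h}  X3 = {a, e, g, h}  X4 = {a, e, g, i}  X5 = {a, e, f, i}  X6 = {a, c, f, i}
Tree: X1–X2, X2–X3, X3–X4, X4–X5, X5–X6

No — vertex b appears in no bag.

A tree decomposition must satisfy three properties: every vertex lies in some bag; for every edge, both endpoints lie together in some bag; and for every vertex, the bags containing it form a connected subtree. Here vertex b appears in no bag, so the decomposition is invalid.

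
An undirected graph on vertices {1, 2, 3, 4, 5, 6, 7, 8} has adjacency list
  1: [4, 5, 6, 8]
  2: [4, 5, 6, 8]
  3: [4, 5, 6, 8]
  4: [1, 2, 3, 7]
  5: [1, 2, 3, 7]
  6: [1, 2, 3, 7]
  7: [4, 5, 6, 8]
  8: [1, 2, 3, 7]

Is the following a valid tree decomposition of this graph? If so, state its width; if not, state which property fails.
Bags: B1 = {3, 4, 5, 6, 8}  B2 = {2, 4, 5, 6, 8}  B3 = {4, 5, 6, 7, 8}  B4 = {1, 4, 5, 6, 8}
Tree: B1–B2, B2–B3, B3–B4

Yes; width 4.

Vertex coverage: the bags together contain {1, 2, 3, 4, 5, 6, 7, 8}, the full vertex set. Edge coverage: each edge of G has both endpoints in at least one bag. Running intersection: for every vertex, the bags containing it form a connected subtree. All three properties hold, so this is a valid tree decomposition of width max|bag| − 1 = 4, and hence tw(G) ≤ 4.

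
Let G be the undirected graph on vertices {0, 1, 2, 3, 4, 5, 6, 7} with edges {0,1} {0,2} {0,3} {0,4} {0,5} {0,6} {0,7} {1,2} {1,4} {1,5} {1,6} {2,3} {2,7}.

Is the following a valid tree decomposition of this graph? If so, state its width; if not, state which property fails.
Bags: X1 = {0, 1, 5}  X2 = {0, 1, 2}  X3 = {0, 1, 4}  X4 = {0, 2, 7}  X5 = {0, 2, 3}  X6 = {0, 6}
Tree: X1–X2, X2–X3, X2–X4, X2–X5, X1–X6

No — edge (1,6) lies in no bag.

A tree decomposition must satisfy three properties: every vertex lies in some bag; for every edge, both endpoints lie together in some bag; and for every vertex, the bags containing it form a connected subtree. Here edge (1,6) lies in no bag, so the decomposition is invalid.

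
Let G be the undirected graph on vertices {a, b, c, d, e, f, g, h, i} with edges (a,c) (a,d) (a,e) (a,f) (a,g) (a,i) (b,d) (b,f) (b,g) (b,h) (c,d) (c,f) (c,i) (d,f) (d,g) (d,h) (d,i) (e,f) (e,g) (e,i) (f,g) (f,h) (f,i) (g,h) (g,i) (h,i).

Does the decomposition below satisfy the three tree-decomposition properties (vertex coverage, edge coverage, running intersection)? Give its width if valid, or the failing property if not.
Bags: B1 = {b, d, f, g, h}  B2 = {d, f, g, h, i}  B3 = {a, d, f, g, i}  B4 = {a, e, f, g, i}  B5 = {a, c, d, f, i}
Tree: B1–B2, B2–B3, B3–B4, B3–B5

Yes; width 4.

Checking the three conditions: (i) the bags cover all of {a, b, c, d, e, f, g, h, i}; (ii) for each edge, some bag contains both endpoints; (iii) the bags containing any fixed vertex form a subtree. All hold, so the decomposition is valid with width 5 − 1 = 4.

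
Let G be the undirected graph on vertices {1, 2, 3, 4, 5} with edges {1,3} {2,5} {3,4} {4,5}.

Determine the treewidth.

A width-1 tree decomposition is:
Bags: B1 = {2, 5}  B2 = {4, 5}  B3 = {3, 4}  B4 = {1, 3}
Tree: B1–B2, B2–B3, B3–B4
The largest bag has 2 vertices, giving width 1; this decomposition certifies tw(G) ≤ 1. Any graph with an edge has treewidth ≥ 1, and G has the edge 2–5. Therefore the treewidth is 1.

1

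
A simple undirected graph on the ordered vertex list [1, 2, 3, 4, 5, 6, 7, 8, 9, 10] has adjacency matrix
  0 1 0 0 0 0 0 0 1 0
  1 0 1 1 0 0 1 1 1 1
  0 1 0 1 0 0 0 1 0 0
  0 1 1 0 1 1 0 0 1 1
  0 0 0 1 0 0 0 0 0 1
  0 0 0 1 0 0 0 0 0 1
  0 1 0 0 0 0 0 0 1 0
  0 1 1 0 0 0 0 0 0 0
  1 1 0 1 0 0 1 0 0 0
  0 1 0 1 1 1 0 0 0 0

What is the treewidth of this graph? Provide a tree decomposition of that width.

Treewidth 2.
One such decomposition:
Bags: B1 = {2, 4, 9}  B2 = {2, 4, 10}  B3 = {2, 3, 4}  B4 = {2, 7, 9}  B5 = {4, 6, 10}  B6 = {4, 5, 10}  B7 = {1, 2, 9}  B8 = {2, 3, 8}
Tree: B1–B2, B1–B3, B1–B4, B2–B5, B2–B6, B1–B7, B3–B8

The largest bag has 3 vertices, giving width 2; this decomposition certifies tw(G) ≤ 2. Conversely, {2, 3, 8} is a clique of size 3, and the vertices of any clique must share a bag in every tree decomposition; so some bag has ≥ 3 vertices and tw(G) ≥ 2. Combining the bounds, tw(G) = 2.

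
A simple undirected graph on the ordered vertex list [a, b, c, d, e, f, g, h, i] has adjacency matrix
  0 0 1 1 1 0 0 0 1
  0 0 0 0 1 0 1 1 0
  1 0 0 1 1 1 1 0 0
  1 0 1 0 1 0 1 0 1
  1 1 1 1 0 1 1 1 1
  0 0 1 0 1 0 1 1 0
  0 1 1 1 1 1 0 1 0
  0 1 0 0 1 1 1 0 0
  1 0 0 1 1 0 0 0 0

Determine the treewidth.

3

A width-3 tree decomposition is:
Bags: B1 = {e, f, g, h}  B2 = {c, e, f, g}  B3 = {c, d, e, g}  B4 = {a, c, d, e}  B5 = {a, d, e, i}  B6 = {b, e, g, h}
Tree: B1–B2, B2–B3, B3–B4, B4–B5, B1–B6
Every bag has size at most 4, so the width is 4 − 1 = 3 and tw(G) ≤ 3. For the lower bound, the 4 vertices {c, d, e, g} are pairwise adjacent, and any tree decomposition puts a clique entirely inside one bag — forcing width ≥ 3. Hence tw(G) = 3 exactly.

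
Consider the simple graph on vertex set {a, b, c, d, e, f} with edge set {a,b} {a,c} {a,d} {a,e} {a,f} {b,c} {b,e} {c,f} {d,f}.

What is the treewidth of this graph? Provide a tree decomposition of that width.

Every bag has size at most 3, so the width is 3 − 1 = 2 and tw(G) ≤ 2. On the other hand G contains the 3-clique {a, b, e}. A clique must lie in a single bag of any decomposition, so no decomposition can have width below 2. The upper and lower bounds meet at 2, so that is the treewidth.

Treewidth 2.
Bags: B1 = {a, b, c}  B2 = {a, c, f}  B3 = {a, d, f}  B4 = {a, b, e}
Tree: B1–B2, B2–B3, B1–B4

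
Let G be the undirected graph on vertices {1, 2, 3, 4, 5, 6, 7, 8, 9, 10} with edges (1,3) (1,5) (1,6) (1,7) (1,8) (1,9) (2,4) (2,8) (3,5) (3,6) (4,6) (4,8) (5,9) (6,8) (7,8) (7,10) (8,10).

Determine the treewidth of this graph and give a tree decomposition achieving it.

The largest bag has 3 vertices, giving width 2; this decomposition certifies tw(G) ≤ 2. Conversely, {1, 6, 8} is a clique of size 3, and the vertices of any clique must share a bag in every tree decomposition; so some bag has ≥ 3 vertices and tw(G) ≥ 2. Combining the bounds, tw(G) = 2.

Treewidth 2.
One such decomposition:
Bags: B1 = {7, 8, 10}  B2 = {1, 7, 8}  B3 = {1, 6, 8}  B4 = {1, 3, 6}  B5 = {1, 3, 5}  B6 = {4, 6, 8}  B7 = {2, 4, 8}  B8 = {1, 5, 9}
Tree: B1–B2, B2–B3, B3–B4, B4–B5, B3–B6, B6–B7, B5–B8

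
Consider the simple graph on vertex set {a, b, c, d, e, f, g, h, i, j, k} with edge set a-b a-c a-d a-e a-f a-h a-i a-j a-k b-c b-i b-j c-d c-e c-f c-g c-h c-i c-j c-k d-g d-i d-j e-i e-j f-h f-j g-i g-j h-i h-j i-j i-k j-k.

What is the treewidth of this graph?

4

A width-4 tree decomposition is:
Bags: B1 = {a, c, h, i, j}  B2 = {a, c, d, i, j}  B3 = {a, c, f, h, j}  B4 = {a, c, i, j, k}  B5 = {a, c, e, i, j}  B6 = {a, b, c, i, j}  B7 = {c, d, g, i, j}
Tree: B1–B2, B1–B3, B2–B4, B1–B5, B2–B6, B2–B7
Every bag has size at most 5, so the width is 5 − 1 = 4 and tw(G) ≤ 4. For the lower bound, the 5 vertices {a, c, f, h, j} are pairwise adjacent, and any tree decomposition puts a clique entirely inside one bag — forcing width ≥ 4. Hence tw(G) = 4 exactly.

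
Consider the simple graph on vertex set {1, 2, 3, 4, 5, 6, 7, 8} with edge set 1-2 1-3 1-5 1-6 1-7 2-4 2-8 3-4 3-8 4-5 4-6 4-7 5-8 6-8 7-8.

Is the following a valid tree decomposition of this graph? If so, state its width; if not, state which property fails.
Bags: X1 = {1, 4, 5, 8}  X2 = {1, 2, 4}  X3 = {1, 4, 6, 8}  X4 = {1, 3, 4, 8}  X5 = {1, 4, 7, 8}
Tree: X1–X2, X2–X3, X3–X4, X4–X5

A tree decomposition must satisfy three properties: every vertex lies in some bag; for every edge, both endpoints lie together in some bag; and for every vertex, the bags containing it form a connected subtree. Here edge (8,2) lies in no bag, so the decomposition is invalid.

No — edge (8,2) lies in no bag.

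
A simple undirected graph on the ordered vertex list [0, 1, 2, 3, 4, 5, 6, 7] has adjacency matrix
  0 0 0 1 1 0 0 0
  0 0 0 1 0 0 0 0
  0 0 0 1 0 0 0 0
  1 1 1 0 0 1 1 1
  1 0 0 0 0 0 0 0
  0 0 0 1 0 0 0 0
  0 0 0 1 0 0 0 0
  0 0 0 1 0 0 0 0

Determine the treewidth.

A width-1 tree decomposition is:
Bags: B1 = {3, 5}  B2 = {0, 3}  B3 = {2, 3}  B4 = {3, 6}  B5 = {1, 3}  B6 = {0, 4}  B7 = {3, 7}
Tree: B1–B2, B1–B3, B3–B4, B1–B5, B2–B6, B4–B7
Each bag holds 2 vertices, so the decomposition has width 1, which upper-bounds the treewidth. G has an edge, so its treewidth is at least 1. The upper and lower bounds meet at 1, so that is the treewidth.

1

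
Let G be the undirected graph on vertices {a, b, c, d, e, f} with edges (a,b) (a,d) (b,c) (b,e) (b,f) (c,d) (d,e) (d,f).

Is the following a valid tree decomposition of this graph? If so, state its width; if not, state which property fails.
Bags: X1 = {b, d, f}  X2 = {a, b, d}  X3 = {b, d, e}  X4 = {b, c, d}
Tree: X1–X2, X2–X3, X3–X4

Yes; width 2.

Every vertex of G appears in some bag (union = {a, b, c, d, e, f}); every edge is covered by a bag; and for each vertex v the set of bags containing v is connected in the bag tree. The decomposition is therefore valid. The largest bag has 3 vertices, so the width is 2.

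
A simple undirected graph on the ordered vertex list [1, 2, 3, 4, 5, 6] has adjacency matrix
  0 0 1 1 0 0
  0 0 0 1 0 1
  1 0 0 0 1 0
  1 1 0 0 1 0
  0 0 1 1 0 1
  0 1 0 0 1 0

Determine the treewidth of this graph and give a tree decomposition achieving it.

Each bag holds 3 vertices, so the decomposition has width 2, which upper-bounds the treewidth. The edges 1–3–5–4–1 form a cycle, so G is not a tree and its treewidth is at least 2. The upper and lower bounds meet at 2, so that is the treewidth.

Treewidth 2.
One such decomposition:
Bags: B1 = {1, 3, 4}  B2 = {3, 4, 5}  B3 = {2, 4, 5}  B4 = {2, 5, 6}
Tree: B1–B2, B2–B3, B3–B4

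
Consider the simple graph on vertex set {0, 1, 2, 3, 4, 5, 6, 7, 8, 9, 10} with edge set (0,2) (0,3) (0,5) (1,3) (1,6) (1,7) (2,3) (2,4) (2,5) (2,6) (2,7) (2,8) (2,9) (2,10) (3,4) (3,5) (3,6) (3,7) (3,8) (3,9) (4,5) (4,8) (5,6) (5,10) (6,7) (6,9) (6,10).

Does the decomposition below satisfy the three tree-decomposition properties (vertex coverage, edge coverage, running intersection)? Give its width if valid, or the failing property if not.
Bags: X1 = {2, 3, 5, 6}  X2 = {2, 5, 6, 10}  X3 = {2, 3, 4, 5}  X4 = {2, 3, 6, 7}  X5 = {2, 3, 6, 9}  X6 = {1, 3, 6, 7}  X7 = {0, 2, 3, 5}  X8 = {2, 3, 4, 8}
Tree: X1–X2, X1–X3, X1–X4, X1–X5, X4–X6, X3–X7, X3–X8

Yes; width 3.

Checking the three conditions: (i) the bags cover all of {0, 1, 2, 3, 4, 5, 6, 7, 8, 9, 10}; (ii) for each edge, some bag contains both endpoints; (iii) the bags containing any fixed vertex form a subtree. All hold, so the decomposition is valid with width 4 − 1 = 3.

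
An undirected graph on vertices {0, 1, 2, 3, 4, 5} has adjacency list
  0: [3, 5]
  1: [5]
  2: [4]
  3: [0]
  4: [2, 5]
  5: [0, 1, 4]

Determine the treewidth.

1

A width-1 tree decomposition is:
Bags: B1 = {4, 5}  B2 = {1, 5}  B3 = {2, 4}  B4 = {0, 5}  B5 = {0, 3}
Tree: B1–B2, B1–B3, B1–B4, B4–B5
Each bag holds 2 vertices, so the decomposition has width 1, which upper-bounds the treewidth. G has an edge, so its treewidth is at least 1. Hence tw(G) = 1 exactly.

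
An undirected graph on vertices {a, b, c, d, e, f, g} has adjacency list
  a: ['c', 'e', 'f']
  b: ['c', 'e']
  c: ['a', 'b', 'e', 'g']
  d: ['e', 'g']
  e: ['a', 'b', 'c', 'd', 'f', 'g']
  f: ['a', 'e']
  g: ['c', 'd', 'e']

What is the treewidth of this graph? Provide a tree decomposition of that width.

Treewidth 2.
One optimal decomposition is:
Bags: B1 = {c, e, g}  B2 = {a, c, e}  B3 = {d, e, g}  B4 = {a, e, f}  B5 = {b, c, e}
Tree: B1–B2, B1–B3, B2–B4, B2–B5

Each bag holds 3 vertices, so the decomposition has width 2, which upper-bounds the treewidth. For the lower bound, the 3 vertices {d, e, g} are pairwise adjacent, and any tree decomposition puts a clique entirely inside one bag — forcing width ≥ 2. Hence tw(G) = 2 exactly.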